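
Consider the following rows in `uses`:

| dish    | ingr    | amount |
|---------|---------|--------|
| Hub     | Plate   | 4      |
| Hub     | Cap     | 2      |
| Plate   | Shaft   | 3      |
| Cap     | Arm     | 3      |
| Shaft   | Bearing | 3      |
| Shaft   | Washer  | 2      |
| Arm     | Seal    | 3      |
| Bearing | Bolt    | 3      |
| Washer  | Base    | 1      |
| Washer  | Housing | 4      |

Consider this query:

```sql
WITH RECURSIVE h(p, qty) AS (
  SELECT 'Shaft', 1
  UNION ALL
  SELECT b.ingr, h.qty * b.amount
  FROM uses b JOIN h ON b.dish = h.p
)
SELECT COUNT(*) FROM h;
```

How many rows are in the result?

Base: (Shaft, qty=1).
Iteration 1: components of {Shaft} -> Bearing = 1*3 = 3, Washer = 1*2 = 2.
Iteration 2: components of {Bearing,Washer} -> Base = 2*1 = 2, Bolt = 3*3 = 9, Housing = 2*4 = 8.
Iteration 3: no further components; recursion stops.
Total rows emitted: 6.

6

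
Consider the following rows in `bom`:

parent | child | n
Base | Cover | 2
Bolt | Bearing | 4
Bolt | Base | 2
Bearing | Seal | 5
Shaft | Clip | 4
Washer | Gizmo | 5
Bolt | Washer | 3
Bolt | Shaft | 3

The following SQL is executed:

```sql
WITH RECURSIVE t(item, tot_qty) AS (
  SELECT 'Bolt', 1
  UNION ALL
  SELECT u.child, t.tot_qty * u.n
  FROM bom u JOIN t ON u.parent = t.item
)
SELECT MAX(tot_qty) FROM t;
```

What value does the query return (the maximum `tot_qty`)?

Base: (Bolt, tot_qty=1).
Iteration 1: components of {Bolt} -> Base = 1*2 = 2, Bearing = 1*4 = 4, Shaft = 1*3 = 3, Washer = 1*3 = 3.
Iteration 2: components of {Base,Bearing,Shaft,Washer} -> Clip = 3*4 = 12, Cover = 2*2 = 4, Gizmo = 3*5 = 15, Seal = 4*5 = 20.
Iteration 3: no further components; recursion stops.
tot_qty values: 1, 3, 2, 4, 3, 15, 4, 20, 12; the maximum is 20.

20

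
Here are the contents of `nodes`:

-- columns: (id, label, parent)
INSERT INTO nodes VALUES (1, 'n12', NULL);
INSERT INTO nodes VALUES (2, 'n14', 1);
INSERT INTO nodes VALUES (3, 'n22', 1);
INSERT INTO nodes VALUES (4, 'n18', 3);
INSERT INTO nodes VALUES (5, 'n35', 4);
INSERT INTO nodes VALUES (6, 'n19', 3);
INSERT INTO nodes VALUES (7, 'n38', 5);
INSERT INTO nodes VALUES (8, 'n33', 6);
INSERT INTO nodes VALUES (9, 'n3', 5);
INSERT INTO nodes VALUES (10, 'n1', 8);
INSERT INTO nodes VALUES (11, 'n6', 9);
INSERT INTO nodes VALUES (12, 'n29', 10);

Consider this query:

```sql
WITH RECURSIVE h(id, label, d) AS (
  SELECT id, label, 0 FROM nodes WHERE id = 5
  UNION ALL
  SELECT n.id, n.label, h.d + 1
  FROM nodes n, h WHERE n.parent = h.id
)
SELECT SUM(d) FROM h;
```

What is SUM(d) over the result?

4

Base: id=5 (n35) at d 0.
Iteration 1: rows with parent in {5} -> n38 (id 7, d 1), n3 (id 9, d 1).
Iteration 2: rows with parent in {7,9} -> n6 (id 11, d 2).
Iteration 3: no rows with parent in {11}; recursion stops.
SUM(d) = 0 + 1 + 1 + 2 = 4.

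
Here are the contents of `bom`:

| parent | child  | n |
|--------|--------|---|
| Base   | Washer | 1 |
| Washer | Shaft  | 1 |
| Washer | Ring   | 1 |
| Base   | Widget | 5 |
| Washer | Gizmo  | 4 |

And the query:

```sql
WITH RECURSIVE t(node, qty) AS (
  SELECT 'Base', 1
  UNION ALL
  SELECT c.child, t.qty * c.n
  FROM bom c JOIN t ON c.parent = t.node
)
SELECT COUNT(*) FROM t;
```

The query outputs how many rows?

Base: (Base, qty=1).
Iteration 1: components of {Base} -> Washer = 1*1 = 1, Widget = 1*5 = 5.
Iteration 2: components of {Washer,Widget} -> Gizmo = 1*4 = 4, Ring = 1*1 = 1, Shaft = 1*1 = 1.
Iteration 3: no further components; recursion stops.
Total rows emitted: 6.

6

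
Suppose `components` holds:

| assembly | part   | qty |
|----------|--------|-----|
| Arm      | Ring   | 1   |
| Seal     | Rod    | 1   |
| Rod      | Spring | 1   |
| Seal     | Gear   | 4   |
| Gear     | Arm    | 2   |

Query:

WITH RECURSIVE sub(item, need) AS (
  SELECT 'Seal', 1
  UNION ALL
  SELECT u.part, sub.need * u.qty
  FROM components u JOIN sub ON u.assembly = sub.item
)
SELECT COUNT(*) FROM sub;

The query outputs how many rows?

6

Base: (Seal, need=1).
Iteration 1: components of {Seal} -> Gear = 1*4 = 4, Rod = 1*1 = 1.
Iteration 2: components of {Gear,Rod} -> Arm = 4*2 = 8, Spring = 1*1 = 1.
Iteration 3: components of {Arm,Spring} -> Ring = 8*1 = 8.
Iteration 4: no further components; recursion stops.
Total rows emitted: 6.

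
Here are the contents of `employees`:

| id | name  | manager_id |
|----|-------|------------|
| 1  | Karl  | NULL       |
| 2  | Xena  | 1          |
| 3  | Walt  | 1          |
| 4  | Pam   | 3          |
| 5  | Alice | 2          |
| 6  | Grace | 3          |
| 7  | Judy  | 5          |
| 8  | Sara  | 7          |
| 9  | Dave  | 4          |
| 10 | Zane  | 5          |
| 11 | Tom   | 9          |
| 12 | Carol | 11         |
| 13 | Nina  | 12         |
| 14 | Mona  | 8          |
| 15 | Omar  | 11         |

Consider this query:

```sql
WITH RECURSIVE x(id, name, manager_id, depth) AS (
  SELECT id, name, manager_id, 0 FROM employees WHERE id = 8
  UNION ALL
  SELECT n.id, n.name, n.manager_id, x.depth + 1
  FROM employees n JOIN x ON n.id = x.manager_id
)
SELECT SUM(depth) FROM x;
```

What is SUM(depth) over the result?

10

Base: id=8 (Sara), manager_id=7, depth 0.
Iteration 1: join on id=7 -> Judy (id 7, manager_id=5, depth 1).
Iteration 2: join on id=5 -> Alice (id 5, manager_id=2, depth 2).
Iteration 3: join on id=2 -> Xena (id 2, manager_id=1, depth 3).
Iteration 4: join on id=1 -> Karl (id 1, manager_id=NULL, depth 4).
Iteration 5: manager_id is NULL; no match; recursion stops.
SUM(depth) = 0 + 1 + 2 + 3 + 4 = 10.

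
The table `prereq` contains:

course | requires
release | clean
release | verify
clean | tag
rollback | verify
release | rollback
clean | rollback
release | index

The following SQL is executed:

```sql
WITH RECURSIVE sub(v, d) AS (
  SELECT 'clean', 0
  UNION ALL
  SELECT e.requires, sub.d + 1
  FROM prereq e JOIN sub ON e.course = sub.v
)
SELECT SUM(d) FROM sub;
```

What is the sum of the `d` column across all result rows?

4

Base: (clean, d=0).
Iteration 1: edges from {clean} -> (rollback, d=1), (tag, d=1).
Iteration 2: edges from {rollback,tag} -> (verify, d=2).
Iteration 3: no outgoing edges from {verify}; recursion stops.
SUM(d) = 0 + 1 + 1 + 2 = 4.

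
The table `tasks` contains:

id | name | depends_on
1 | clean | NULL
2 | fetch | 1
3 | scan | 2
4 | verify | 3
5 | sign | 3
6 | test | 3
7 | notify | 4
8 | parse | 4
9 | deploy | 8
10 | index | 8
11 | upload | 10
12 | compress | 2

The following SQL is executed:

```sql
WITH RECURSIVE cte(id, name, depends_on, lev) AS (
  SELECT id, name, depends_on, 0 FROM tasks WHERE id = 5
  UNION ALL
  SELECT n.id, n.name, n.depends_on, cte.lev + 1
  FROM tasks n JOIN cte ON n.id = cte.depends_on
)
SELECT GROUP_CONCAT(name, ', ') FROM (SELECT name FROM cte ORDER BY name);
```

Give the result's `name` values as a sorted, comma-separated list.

clean, fetch, scan, sign

Base: id=5 (sign), depends_on=3, lev 0.
Iteration 1: join on id=3 -> scan (id 3, depends_on=2, lev 1).
Iteration 2: join on id=2 -> fetch (id 2, depends_on=1, lev 2).
Iteration 3: join on id=1 -> clean (id 1, depends_on=NULL, lev 3).
Iteration 4: depends_on is NULL; no match; recursion stops.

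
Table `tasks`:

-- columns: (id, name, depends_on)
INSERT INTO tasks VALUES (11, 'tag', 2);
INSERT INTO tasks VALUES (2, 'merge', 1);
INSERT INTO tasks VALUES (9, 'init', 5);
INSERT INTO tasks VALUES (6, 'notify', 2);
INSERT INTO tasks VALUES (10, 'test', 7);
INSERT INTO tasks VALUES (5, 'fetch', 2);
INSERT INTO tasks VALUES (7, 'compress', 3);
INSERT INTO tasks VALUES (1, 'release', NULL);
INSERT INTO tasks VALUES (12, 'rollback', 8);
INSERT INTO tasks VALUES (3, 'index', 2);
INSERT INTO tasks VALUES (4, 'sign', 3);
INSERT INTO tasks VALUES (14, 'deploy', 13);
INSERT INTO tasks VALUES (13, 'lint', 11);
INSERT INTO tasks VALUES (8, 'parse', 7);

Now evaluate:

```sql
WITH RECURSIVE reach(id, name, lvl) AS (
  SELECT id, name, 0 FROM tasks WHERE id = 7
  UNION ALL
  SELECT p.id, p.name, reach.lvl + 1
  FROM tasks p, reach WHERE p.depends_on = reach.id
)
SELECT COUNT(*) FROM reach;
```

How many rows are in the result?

4

Base: id=7 (compress) at lvl 0.
Iteration 1: rows with depends_on in {7} -> parse (id 8, lvl 1), test (id 10, lvl 1).
Iteration 2: rows with depends_on in {8,10} -> rollback (id 12, lvl 2).
Iteration 3: no rows with depends_on in {12}; recursion stops.
Total rows emitted: 4.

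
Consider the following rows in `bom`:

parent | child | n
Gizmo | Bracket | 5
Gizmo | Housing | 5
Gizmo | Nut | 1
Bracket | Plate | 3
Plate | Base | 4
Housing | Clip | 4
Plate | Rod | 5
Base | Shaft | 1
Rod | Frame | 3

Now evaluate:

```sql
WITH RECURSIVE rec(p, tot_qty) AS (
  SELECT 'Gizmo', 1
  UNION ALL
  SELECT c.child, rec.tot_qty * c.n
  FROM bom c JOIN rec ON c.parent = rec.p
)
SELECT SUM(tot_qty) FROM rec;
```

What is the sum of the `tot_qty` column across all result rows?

467

Base: (Gizmo, tot_qty=1).
Iteration 1: components of {Gizmo} -> Bracket = 1*5 = 5, Housing = 1*5 = 5, Nut = 1*1 = 1.
Iteration 2: components of {Bracket,Housing,Nut} -> Clip = 5*4 = 20, Plate = 5*3 = 15.
Iteration 3: components of {Clip,Plate} -> Base = 15*4 = 60, Rod = 15*5 = 75.
Iteration 4: components of {Base,Rod} -> Frame = 75*3 = 225, Shaft = 60*1 = 60.
Iteration 5: no further components; recursion stops.
SUM(tot_qty) = 1 + 5 + 5 + 1 + 15 + 20 + 60 + 75 + 60 + 225 = 467.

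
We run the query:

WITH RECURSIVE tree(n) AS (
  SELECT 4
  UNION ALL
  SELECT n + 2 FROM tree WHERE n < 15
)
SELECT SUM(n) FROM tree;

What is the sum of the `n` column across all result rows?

Base: n=4.
Iteration 1: 4 < 15 holds -> n = 4 + 2 = 6.
Iteration 2: 6 < 15 holds -> n = 6 + 2 = 8.
Iteration 3: 8 < 15 holds -> n = 8 + 2 = 10.
Iteration 4: 10 < 15 holds -> n = 10 + 2 = 12.
Iteration 5: 12 < 15 holds -> n = 12 + 2 = 14.
Iteration 6: 14 < 15 holds -> n = 14 + 2 = 16.
Iteration 7: 16 < 15 fails; recursion stops.
SUM(n) = 4 + 6 + 8 + 10 + 12 + 14 + 16 = 70.

70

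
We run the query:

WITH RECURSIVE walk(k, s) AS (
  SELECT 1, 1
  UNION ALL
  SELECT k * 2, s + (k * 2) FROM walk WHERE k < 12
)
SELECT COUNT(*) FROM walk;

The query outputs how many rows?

Base: k=1, s=1.
Iteration 1: 1 < 12 holds -> k = 1 * 2 = 2, s = 1 + 2 = 3.
Iteration 2: 2 < 12 holds -> k = 2 * 2 = 4, s = 3 + 4 = 7.
Iteration 3: 4 < 12 holds -> k = 4 * 2 = 8, s = 7 + 8 = 15.
Iteration 4: 8 < 12 holds -> k = 8 * 2 = 16, s = 15 + 16 = 31.
Iteration 5: 16 < 12 fails; recursion stops.
Total rows emitted: 5.

5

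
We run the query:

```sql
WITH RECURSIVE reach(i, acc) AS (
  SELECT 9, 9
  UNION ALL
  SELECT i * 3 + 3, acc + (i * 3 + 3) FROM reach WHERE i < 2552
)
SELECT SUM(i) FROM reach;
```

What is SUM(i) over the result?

11466

Base: i=9, acc=9.
Iteration 1: 9 < 2552 holds -> i = 9 * 3 + 3 = 30, acc = 9 + 30 = 39.
Iteration 2: 30 < 2552 holds -> i = 30 * 3 + 3 = 93, acc = 39 + 93 = 132.
Iteration 3: 93 < 2552 holds -> i = 93 * 3 + 3 = 282, acc = 132 + 282 = 414.
Iteration 4: 282 < 2552 holds -> i = 282 * 3 + 3 = 849, acc = 414 + 849 = 1263.
Iteration 5: 849 < 2552 holds -> i = 849 * 3 + 3 = 2550, acc = 1263 + 2550 = 3813.
Iteration 6: 2550 < 2552 holds -> i = 2550 * 3 + 3 = 7653, acc = 3813 + 7653 = 11466.
Iteration 7: 7653 < 2552 fails; recursion stops.
SUM(i) = 9 + 30 + 93 + 282 + 849 + 2550 + 7653 = 11466.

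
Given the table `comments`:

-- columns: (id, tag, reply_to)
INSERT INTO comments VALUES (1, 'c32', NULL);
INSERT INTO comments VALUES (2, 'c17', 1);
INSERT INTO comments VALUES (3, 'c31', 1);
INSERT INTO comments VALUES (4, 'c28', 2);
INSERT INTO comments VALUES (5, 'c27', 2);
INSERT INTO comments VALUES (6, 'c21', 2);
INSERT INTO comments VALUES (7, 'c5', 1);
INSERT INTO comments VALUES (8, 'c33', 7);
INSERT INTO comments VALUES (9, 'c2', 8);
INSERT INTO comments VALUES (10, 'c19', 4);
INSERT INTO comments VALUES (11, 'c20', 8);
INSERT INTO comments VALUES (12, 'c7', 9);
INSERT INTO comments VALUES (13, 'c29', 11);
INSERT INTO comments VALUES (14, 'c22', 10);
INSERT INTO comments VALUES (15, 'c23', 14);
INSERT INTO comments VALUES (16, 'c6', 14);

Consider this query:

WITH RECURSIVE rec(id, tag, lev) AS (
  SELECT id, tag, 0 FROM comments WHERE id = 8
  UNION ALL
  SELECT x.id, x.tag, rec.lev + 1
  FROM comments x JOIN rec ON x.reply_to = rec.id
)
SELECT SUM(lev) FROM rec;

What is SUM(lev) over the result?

Base: id=8 (c33) at lev 0.
Iteration 1: rows with reply_to in {8} -> c2 (id 9, lev 1), c20 (id 11, lev 1).
Iteration 2: rows with reply_to in {9,11} -> c7 (id 12, lev 2), c29 (id 13, lev 2).
Iteration 3: no rows with reply_to in {12,13}; recursion stops.
SUM(lev) = 0 + 1 + 1 + 2 + 2 = 6.

6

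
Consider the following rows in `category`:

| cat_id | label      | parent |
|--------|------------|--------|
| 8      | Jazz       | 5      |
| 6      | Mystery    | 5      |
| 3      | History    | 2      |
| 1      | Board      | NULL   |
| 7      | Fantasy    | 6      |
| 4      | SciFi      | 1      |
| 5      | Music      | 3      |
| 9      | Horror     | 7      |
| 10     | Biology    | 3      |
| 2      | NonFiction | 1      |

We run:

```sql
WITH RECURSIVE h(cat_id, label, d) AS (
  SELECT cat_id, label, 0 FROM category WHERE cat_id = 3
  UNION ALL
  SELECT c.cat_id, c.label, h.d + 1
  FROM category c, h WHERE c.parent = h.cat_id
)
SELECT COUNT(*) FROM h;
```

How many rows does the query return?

7

Base: cat_id=3 (History) at d 0.
Iteration 1: rows with parent in {3} -> Music (id 5, d 1), Biology (id 10, d 1).
Iteration 2: rows with parent in {5,10} -> Mystery (id 6, d 2), Jazz (id 8, d 2).
Iteration 3: rows with parent in {6,8} -> Fantasy (id 7, d 3).
Iteration 4: rows with parent in {7} -> Horror (id 9, d 4).
Iteration 5: no rows with parent in {9}; recursion stops.
Total rows emitted: 7.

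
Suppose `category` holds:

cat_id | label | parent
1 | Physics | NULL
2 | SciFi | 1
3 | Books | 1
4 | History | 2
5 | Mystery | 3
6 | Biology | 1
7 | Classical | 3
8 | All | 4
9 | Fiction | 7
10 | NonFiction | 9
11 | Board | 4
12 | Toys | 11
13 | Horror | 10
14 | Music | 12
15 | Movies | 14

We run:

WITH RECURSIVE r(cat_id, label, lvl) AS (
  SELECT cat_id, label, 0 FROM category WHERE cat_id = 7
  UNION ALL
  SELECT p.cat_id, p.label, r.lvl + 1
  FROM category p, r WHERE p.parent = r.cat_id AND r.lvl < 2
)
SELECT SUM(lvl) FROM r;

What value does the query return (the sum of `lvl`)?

Base: cat_id=7 (Classical) at lvl 0.
Iteration 1: rows with parent in {7} -> Fiction (id 9, lvl 1).
Iteration 2: rows with parent in {9} -> NonFiction (id 10, lvl 2).
Iteration 3: lvl < 2 fails for all current rows; recursion stops.
SUM(lvl) = 0 + 1 + 2 = 3.

3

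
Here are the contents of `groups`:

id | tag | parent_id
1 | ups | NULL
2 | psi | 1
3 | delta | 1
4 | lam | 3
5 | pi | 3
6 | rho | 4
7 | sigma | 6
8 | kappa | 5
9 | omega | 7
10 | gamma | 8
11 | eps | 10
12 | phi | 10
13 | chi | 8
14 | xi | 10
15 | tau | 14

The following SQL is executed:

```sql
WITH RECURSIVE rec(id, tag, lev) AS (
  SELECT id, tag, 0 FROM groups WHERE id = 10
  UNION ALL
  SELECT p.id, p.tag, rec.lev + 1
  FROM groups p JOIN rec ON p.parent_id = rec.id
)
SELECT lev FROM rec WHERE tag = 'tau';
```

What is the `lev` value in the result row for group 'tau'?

2

Base: id=10 (gamma) at lev 0.
Iteration 1: rows with parent_id in {10} -> eps (id 11, lev 1), phi (id 12, lev 1), xi (id 14, lev 1).
Iteration 2: rows with parent_id in {11,12,14} -> tau (id 15, lev 2).
Iteration 3: no rows with parent_id in {15}; recursion stops.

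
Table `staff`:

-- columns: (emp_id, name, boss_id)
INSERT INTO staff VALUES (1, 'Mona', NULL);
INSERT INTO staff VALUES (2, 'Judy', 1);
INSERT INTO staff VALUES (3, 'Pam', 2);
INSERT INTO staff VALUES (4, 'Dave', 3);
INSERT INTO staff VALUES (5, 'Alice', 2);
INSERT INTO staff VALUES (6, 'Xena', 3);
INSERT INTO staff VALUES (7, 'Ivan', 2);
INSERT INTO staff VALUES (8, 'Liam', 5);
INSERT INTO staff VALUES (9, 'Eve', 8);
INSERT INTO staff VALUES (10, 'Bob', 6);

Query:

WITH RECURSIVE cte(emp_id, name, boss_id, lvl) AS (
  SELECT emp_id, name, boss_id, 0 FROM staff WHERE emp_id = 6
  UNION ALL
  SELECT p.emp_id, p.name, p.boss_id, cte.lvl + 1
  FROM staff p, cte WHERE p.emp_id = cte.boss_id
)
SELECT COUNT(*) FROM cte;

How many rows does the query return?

Base: emp_id=6 (Xena), boss_id=3, lvl 0.
Iteration 1: join on emp_id=3 -> Pam (id 3, boss_id=2, lvl 1).
Iteration 2: join on emp_id=2 -> Judy (id 2, boss_id=1, lvl 2).
Iteration 3: join on emp_id=1 -> Mona (id 1, boss_id=NULL, lvl 3).
Iteration 4: boss_id is NULL; no match; recursion stops.
Total rows emitted: 4.

4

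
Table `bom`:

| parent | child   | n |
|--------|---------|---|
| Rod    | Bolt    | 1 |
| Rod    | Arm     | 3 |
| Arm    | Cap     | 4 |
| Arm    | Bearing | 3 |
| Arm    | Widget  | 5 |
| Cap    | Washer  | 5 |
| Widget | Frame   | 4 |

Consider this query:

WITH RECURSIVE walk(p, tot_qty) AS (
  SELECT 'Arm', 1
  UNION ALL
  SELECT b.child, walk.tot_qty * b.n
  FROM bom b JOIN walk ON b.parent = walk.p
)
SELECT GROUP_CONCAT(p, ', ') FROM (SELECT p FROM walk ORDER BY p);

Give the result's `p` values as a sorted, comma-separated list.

Arm, Bearing, Cap, Frame, Washer, Widget

Base: (Arm, tot_qty=1).
Iteration 1: components of {Arm} -> Bearing = 1*3 = 3, Cap = 1*4 = 4, Widget = 1*5 = 5.
Iteration 2: components of {Bearing,Cap,Widget} -> Frame = 5*4 = 20, Washer = 4*5 = 20.
Iteration 3: no further components; recursion stops.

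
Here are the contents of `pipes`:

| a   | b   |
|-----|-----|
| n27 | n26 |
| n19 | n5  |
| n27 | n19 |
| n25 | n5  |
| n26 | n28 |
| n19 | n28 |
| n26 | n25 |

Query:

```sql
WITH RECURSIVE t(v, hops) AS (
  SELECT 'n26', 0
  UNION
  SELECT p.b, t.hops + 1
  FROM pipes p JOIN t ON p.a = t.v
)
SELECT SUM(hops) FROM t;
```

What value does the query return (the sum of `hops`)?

4

Base: (n26, hops=0).
Iteration 1: edges from {n26} -> (n25, hops=1), (n28, hops=1).
Iteration 2: edges from {n25,n28} -> (n5, hops=2).
Iteration 3: no outgoing edges from {n5}; recursion stops.
SUM(hops) = 0 + 1 + 1 + 2 = 4.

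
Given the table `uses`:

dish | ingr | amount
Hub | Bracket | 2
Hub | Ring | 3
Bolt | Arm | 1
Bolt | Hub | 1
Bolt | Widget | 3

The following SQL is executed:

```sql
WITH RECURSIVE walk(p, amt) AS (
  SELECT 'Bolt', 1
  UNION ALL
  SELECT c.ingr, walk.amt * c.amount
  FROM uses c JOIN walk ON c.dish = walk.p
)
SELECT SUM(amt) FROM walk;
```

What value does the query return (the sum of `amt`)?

Base: (Bolt, amt=1).
Iteration 1: components of {Bolt} -> Arm = 1*1 = 1, Hub = 1*1 = 1, Widget = 1*3 = 3.
Iteration 2: components of {Arm,Hub,Widget} -> Bracket = 1*2 = 2, Ring = 1*3 = 3.
Iteration 3: no further components; recursion stops.
SUM(amt) = 1 + 1 + 1 + 3 + 3 + 2 = 11.

11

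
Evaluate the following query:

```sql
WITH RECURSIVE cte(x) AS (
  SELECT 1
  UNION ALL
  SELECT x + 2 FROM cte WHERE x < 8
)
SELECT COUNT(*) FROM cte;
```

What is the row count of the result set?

Base: x=1.
Iteration 1: 1 < 8 holds -> x = 1 + 2 = 3.
Iteration 2: 3 < 8 holds -> x = 3 + 2 = 5.
Iteration 3: 5 < 8 holds -> x = 5 + 2 = 7.
Iteration 4: 7 < 8 holds -> x = 7 + 2 = 9.
Iteration 5: 9 < 8 fails; recursion stops.
Total rows emitted: 5.

5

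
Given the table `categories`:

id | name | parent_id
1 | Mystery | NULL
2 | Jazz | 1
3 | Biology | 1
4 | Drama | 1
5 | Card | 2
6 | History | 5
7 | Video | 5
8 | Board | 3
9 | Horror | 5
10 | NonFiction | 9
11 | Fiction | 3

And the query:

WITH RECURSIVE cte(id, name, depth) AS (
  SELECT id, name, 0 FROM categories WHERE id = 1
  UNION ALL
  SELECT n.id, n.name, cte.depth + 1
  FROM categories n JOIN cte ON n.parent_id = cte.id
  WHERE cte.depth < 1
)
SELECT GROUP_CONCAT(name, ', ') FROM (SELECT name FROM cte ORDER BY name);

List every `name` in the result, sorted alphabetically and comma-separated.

Biology, Drama, Jazz, Mystery

Base: id=1 (Mystery) at depth 0.
Iteration 1: rows with parent_id in {1} -> Jazz (id 2, depth 1), Biology (id 3, depth 1), Drama (id 4, depth 1).
Iteration 2: depth < 1 fails for all current rows; recursion stops.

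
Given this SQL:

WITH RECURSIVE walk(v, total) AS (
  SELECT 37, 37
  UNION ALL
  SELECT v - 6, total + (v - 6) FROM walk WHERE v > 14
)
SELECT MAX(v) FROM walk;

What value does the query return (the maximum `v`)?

37

Base: v=37, total=37.
Iteration 1: 37 > 14 holds -> v = 37 - 6 = 31, total = 37 + 31 = 68.
Iteration 2: 31 > 14 holds -> v = 31 - 6 = 25, total = 68 + 25 = 93.
Iteration 3: 25 > 14 holds -> v = 25 - 6 = 19, total = 93 + 19 = 112.
Iteration 4: 19 > 14 holds -> v = 19 - 6 = 13, total = 112 + 13 = 125.
Iteration 5: 13 > 14 fails; recursion stops.
v values: 37, 31, 25, 19, 13; the maximum is 37.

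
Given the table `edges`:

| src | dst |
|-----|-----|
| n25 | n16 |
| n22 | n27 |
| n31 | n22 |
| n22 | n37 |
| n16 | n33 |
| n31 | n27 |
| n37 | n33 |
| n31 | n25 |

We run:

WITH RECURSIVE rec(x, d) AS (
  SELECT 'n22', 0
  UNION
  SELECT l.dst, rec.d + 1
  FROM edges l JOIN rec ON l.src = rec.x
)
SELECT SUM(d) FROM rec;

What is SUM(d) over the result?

Base: (n22, d=0).
Iteration 1: edges from {n22} -> (n27, d=1), (n37, d=1).
Iteration 2: edges from {n27,n37} -> (n33, d=2).
Iteration 3: no outgoing edges from {n33}; recursion stops.
SUM(d) = 0 + 1 + 1 + 2 = 4.

4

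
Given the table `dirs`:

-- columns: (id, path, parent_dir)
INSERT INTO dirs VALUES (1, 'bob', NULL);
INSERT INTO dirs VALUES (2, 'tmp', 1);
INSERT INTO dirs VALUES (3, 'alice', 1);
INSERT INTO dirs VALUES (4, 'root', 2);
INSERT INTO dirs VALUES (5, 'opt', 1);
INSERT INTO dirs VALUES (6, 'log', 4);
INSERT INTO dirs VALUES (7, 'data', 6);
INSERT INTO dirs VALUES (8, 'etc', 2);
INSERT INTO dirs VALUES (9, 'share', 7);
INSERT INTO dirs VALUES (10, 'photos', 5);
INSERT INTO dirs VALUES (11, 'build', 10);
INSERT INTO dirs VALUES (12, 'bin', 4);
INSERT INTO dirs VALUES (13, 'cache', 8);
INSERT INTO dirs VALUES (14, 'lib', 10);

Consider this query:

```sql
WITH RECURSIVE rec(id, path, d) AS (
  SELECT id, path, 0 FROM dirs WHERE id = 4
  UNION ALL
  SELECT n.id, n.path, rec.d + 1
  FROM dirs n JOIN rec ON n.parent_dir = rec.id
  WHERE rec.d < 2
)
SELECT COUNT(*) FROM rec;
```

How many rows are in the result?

4

Base: id=4 (root) at d 0.
Iteration 1: rows with parent_dir in {4} -> log (id 6, d 1), bin (id 12, d 1).
Iteration 2: rows with parent_dir in {6,12} -> data (id 7, d 2).
Iteration 3: d < 2 fails for all current rows; recursion stops.
Total rows emitted: 4.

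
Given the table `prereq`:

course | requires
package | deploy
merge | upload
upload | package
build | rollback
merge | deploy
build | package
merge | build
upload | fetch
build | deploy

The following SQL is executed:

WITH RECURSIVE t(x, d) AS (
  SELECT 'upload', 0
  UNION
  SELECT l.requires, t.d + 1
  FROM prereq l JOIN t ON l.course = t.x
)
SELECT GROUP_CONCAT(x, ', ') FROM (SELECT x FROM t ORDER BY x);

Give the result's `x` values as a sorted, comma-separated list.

Base: (upload, d=0).
Iteration 1: edges from {upload} -> (fetch, d=1), (package, d=1).
Iteration 2: edges from {fetch,package} -> (deploy, d=2).
Iteration 3: no outgoing edges from {deploy}; recursion stops.

deploy, fetch, package, upload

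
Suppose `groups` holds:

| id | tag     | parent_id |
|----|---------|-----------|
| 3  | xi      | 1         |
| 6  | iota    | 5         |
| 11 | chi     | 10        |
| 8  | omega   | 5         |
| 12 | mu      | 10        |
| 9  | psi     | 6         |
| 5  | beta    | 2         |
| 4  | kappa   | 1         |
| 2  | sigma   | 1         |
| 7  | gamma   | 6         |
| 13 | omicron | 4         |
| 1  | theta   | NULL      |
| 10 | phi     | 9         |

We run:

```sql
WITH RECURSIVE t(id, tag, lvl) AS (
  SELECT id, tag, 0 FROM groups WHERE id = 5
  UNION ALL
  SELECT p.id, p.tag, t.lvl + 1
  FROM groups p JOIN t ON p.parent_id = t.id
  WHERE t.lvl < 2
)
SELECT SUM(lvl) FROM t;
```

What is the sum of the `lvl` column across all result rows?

6

Base: id=5 (beta) at lvl 0.
Iteration 1: rows with parent_id in {5} -> iota (id 6, lvl 1), omega (id 8, lvl 1).
Iteration 2: rows with parent_id in {6,8} -> gamma (id 7, lvl 2), psi (id 9, lvl 2).
Iteration 3: lvl < 2 fails for all current rows; recursion stops.
SUM(lvl) = 0 + 1 + 1 + 2 + 2 = 6.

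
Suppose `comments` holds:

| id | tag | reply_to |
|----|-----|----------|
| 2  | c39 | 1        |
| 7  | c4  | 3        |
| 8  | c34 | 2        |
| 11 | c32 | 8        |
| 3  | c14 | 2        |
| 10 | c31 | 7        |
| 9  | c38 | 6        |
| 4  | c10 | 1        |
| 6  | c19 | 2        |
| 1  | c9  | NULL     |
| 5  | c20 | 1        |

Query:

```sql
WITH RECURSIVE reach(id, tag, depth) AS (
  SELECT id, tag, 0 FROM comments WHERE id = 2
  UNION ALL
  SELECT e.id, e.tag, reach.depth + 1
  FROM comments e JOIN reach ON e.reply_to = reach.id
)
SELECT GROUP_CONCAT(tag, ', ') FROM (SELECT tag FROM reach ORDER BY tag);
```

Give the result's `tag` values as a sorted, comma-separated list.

Base: id=2 (c39) at depth 0.
Iteration 1: rows with reply_to in {2} -> c14 (id 3, depth 1), c19 (id 6, depth 1), c34 (id 8, depth 1).
Iteration 2: rows with reply_to in {3,6,8} -> c4 (id 7, depth 2), c38 (id 9, depth 2), c32 (id 11, depth 2).
Iteration 3: rows with reply_to in {7,9,11} -> c31 (id 10, depth 3).
Iteration 4: no rows with reply_to in {10}; recursion stops.

c14, c19, c31, c32, c34, c38, c39, c4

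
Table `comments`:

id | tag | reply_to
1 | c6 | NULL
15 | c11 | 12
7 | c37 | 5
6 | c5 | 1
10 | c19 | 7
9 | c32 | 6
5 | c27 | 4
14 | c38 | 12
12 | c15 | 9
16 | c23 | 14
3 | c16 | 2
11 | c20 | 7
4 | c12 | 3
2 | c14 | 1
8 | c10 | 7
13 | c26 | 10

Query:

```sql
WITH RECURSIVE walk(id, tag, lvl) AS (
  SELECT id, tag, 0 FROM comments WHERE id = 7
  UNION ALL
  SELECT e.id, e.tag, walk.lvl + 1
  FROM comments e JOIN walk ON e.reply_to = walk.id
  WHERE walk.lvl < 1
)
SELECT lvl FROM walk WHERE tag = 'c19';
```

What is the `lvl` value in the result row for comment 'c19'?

1

Base: id=7 (c37) at lvl 0.
Iteration 1: rows with reply_to in {7} -> c10 (id 8, lvl 1), c19 (id 10, lvl 1), c20 (id 11, lvl 1).
Iteration 2: lvl < 1 fails for all current rows; recursion stops.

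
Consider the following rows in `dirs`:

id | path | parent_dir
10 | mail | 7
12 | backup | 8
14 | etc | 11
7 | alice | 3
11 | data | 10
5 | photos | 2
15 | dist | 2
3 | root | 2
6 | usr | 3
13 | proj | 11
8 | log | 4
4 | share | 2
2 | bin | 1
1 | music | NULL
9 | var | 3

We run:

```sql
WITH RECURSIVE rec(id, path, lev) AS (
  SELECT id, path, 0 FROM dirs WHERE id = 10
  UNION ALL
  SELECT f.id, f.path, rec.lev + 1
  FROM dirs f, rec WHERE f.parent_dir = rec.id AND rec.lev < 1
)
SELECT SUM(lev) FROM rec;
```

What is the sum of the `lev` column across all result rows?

1

Base: id=10 (mail) at lev 0.
Iteration 1: rows with parent_dir in {10} -> data (id 11, lev 1).
Iteration 2: lev < 1 fails for all current rows; recursion stops.
SUM(lev) = 0 + 1 = 1.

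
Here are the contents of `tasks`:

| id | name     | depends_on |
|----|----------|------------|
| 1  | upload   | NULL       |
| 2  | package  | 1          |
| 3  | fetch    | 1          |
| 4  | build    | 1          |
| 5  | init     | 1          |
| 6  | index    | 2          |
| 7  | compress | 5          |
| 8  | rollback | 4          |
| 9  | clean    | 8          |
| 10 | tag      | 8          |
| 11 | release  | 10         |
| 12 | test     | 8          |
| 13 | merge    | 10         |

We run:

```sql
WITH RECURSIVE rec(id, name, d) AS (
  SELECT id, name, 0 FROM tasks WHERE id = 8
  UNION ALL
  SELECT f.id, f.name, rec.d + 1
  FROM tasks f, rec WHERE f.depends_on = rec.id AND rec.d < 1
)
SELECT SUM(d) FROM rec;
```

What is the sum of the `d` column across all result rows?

3

Base: id=8 (rollback) at d 0.
Iteration 1: rows with depends_on in {8} -> clean (id 9, d 1), tag (id 10, d 1), test (id 12, d 1).
Iteration 2: d < 1 fails for all current rows; recursion stops.
SUM(d) = 0 + 1 + 1 + 1 = 3.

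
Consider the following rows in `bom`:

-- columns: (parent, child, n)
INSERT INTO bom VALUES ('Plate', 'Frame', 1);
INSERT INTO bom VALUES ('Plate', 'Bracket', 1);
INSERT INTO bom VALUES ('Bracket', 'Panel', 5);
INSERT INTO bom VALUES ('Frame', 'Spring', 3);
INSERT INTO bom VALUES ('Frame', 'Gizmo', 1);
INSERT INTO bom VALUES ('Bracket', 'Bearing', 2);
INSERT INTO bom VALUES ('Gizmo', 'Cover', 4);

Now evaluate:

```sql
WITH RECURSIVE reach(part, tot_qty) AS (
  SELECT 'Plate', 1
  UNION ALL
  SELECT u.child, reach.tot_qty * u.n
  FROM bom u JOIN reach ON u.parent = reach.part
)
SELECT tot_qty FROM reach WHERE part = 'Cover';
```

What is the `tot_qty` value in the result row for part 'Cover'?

Base: (Plate, tot_qty=1).
Iteration 1: components of {Plate} -> Bracket = 1*1 = 1, Frame = 1*1 = 1.
Iteration 2: components of {Bracket,Frame} -> Bearing = 1*2 = 2, Gizmo = 1*1 = 1, Panel = 1*5 = 5, Spring = 1*3 = 3.
Iteration 3: components of {Bearing,Gizmo,Panel,Spring} -> Cover = 1*4 = 4.
Iteration 4: no further components; recursion stops.

4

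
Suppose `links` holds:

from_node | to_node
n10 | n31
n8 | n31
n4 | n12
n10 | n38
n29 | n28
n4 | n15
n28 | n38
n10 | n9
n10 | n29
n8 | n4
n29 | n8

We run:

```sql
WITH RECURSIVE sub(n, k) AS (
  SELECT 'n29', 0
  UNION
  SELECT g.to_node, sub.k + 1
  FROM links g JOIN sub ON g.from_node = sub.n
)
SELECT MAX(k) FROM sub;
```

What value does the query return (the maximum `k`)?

3

Base: (n29, k=0).
Iteration 1: edges from {n29} -> (n28, k=1), (n8, k=1).
Iteration 2: edges from {n28,n8} -> (n31, k=2), (n38, k=2), (n4, k=2).
Iteration 3: edges from {n31,n38,n4} -> (n12, k=3), (n15, k=3).
Iteration 4: no outgoing edges from {n12,n15}; recursion stops.
k values: 0, 1, 1, 2, 2, 2, 3, 3; the maximum is 3.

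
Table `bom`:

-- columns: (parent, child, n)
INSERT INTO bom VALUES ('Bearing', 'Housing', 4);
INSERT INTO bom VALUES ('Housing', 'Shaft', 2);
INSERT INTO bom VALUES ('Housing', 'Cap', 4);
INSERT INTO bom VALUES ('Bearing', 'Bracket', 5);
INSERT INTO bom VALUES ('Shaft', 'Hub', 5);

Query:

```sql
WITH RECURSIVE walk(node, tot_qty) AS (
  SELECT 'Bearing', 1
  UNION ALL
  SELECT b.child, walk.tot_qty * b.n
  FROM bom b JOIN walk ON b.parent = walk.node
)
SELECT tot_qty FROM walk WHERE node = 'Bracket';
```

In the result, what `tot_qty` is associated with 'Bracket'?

Base: (Bearing, tot_qty=1).
Iteration 1: components of {Bearing} -> Bracket = 1*5 = 5, Housing = 1*4 = 4.
Iteration 2: components of {Bracket,Housing} -> Cap = 4*4 = 16, Shaft = 4*2 = 8.
Iteration 3: components of {Cap,Shaft} -> Hub = 8*5 = 40.
Iteration 4: no further components; recursion stops.

5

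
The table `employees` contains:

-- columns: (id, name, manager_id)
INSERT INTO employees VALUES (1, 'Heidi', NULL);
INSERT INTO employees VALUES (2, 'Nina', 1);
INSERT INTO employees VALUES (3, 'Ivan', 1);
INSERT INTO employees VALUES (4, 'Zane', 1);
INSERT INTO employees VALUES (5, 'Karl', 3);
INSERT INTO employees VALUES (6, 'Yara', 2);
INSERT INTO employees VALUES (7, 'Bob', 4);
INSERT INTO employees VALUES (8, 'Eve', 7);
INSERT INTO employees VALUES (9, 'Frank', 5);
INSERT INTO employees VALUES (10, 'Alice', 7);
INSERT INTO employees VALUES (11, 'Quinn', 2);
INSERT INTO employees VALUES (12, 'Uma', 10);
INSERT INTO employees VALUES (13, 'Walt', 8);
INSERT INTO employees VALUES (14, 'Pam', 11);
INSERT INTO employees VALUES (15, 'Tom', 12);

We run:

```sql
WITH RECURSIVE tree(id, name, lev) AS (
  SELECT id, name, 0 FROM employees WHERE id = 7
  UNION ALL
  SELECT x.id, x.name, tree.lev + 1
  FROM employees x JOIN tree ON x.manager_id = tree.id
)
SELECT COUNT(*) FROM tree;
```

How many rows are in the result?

6

Base: id=7 (Bob) at lev 0.
Iteration 1: rows with manager_id in {7} -> Eve (id 8, lev 1), Alice (id 10, lev 1).
Iteration 2: rows with manager_id in {8,10} -> Uma (id 12, lev 2), Walt (id 13, lev 2).
Iteration 3: rows with manager_id in {12,13} -> Tom (id 15, lev 3).
Iteration 4: no rows with manager_id in {15}; recursion stops.
Total rows emitted: 6.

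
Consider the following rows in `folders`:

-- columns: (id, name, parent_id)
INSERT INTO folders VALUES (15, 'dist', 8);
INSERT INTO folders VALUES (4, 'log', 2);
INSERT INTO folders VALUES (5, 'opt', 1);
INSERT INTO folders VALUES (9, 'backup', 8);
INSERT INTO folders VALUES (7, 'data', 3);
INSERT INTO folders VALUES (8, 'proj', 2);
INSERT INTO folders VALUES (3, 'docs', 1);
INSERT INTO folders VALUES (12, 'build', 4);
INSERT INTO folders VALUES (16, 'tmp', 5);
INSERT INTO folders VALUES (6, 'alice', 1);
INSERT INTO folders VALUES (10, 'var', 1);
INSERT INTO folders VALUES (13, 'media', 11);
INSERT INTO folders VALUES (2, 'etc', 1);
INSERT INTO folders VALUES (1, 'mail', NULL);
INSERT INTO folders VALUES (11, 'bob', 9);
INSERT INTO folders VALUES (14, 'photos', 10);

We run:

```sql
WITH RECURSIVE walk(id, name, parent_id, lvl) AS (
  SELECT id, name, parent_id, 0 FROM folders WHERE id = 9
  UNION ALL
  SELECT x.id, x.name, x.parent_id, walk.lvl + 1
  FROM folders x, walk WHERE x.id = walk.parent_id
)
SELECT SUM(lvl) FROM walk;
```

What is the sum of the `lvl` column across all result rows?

Base: id=9 (backup), parent_id=8, lvl 0.
Iteration 1: join on id=8 -> proj (id 8, parent_id=2, lvl 1).
Iteration 2: join on id=2 -> etc (id 2, parent_id=1, lvl 2).
Iteration 3: join on id=1 -> mail (id 1, parent_id=NULL, lvl 3).
Iteration 4: parent_id is NULL; no match; recursion stops.
SUM(lvl) = 0 + 1 + 2 + 3 = 6.

6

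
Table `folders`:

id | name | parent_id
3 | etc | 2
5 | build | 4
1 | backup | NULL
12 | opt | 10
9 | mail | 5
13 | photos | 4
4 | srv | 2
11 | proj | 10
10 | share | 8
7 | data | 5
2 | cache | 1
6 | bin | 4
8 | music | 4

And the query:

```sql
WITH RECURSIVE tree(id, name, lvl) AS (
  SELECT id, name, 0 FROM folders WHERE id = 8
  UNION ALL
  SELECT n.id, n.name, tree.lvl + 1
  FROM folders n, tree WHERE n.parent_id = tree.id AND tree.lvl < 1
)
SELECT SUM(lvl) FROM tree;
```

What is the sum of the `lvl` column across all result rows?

Base: id=8 (music) at lvl 0.
Iteration 1: rows with parent_id in {8} -> share (id 10, lvl 1).
Iteration 2: lvl < 1 fails for all current rows; recursion stops.
SUM(lvl) = 0 + 1 = 1.

1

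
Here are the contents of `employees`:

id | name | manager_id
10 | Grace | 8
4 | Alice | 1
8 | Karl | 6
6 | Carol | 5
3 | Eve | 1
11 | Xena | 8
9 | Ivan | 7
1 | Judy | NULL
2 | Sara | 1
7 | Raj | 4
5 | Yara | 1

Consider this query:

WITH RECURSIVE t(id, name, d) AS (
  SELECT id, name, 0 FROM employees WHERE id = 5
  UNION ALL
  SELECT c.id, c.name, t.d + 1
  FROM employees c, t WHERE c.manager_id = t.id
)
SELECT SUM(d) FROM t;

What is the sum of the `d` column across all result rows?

Base: id=5 (Yara) at d 0.
Iteration 1: rows with manager_id in {5} -> Carol (id 6, d 1).
Iteration 2: rows with manager_id in {6} -> Karl (id 8, d 2).
Iteration 3: rows with manager_id in {8} -> Grace (id 10, d 3), Xena (id 11, d 3).
Iteration 4: no rows with manager_id in {10,11}; recursion stops.
SUM(d) = 0 + 1 + 2 + 3 + 3 = 9.

9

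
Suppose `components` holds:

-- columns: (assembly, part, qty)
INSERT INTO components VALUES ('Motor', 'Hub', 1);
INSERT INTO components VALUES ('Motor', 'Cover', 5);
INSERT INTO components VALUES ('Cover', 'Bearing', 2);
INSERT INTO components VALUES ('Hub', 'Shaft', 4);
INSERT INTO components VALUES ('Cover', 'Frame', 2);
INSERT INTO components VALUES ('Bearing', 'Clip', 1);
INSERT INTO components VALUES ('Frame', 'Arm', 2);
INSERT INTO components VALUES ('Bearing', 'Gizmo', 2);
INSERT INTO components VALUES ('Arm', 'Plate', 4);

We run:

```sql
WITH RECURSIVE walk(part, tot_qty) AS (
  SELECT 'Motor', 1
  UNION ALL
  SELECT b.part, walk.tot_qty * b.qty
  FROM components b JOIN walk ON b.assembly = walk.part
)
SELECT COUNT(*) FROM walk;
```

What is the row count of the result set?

Base: (Motor, tot_qty=1).
Iteration 1: components of {Motor} -> Cover = 1*5 = 5, Hub = 1*1 = 1.
Iteration 2: components of {Cover,Hub} -> Bearing = 5*2 = 10, Frame = 5*2 = 10, Shaft = 1*4 = 4.
Iteration 3: components of {Bearing,Frame,Shaft} -> Arm = 10*2 = 20, Clip = 10*1 = 10, Gizmo = 10*2 = 20.
Iteration 4: components of {Arm,Clip,Gizmo} -> Plate = 20*4 = 80.
Iteration 5: no further components; recursion stops.
Total rows emitted: 10.

10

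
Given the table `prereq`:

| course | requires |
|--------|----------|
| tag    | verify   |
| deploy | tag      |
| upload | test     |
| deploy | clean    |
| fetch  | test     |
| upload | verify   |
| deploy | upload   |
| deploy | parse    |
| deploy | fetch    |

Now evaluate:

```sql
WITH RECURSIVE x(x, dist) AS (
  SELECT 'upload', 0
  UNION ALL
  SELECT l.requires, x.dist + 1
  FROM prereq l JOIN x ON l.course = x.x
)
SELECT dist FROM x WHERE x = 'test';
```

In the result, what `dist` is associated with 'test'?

1

Base: (upload, dist=0).
Iteration 1: edges from {upload} -> (test, dist=1), (verify, dist=1).
Iteration 2: no outgoing edges from {test,verify}; recursion stops.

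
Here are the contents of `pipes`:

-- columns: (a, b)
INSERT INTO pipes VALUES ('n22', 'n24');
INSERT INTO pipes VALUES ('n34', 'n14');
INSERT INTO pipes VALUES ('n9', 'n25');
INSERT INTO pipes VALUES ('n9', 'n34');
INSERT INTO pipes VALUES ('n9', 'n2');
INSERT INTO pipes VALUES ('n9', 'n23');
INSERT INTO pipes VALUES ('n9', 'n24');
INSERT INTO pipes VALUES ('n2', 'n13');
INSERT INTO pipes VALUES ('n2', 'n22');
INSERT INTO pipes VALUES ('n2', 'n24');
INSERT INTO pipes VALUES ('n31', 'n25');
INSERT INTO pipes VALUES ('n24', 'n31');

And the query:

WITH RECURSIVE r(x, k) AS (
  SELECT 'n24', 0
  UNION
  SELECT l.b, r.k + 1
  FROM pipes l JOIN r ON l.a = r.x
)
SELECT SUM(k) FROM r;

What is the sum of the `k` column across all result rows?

3

Base: (n24, k=0).
Iteration 1: edges from {n24} -> (n31, k=1).
Iteration 2: edges from {n31} -> (n25, k=2).
Iteration 3: no outgoing edges from {n25}; recursion stops.
SUM(k) = 0 + 1 + 2 = 3.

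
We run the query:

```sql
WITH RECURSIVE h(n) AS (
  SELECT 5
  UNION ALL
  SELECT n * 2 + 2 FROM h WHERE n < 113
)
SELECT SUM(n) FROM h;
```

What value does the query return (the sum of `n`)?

Base: n=5.
Iteration 1: 5 < 113 holds -> n = 5 * 2 + 2 = 12.
Iteration 2: 12 < 113 holds -> n = 12 * 2 + 2 = 26.
Iteration 3: 26 < 113 holds -> n = 26 * 2 + 2 = 54.
Iteration 4: 54 < 113 holds -> n = 54 * 2 + 2 = 110.
Iteration 5: 110 < 113 holds -> n = 110 * 2 + 2 = 222.
Iteration 6: 222 < 113 fails; recursion stops.
SUM(n) = 5 + 12 + 26 + 54 + 110 + 222 = 429.

429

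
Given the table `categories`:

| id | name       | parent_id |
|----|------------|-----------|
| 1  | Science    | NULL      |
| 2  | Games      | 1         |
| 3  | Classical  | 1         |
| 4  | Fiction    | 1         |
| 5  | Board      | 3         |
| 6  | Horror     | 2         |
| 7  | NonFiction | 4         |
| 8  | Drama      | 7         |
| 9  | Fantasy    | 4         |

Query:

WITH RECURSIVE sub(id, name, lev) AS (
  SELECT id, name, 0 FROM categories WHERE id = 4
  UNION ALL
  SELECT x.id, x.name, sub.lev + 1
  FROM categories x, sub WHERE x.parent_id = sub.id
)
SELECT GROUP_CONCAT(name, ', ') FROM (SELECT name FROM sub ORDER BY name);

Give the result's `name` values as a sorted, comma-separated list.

Base: id=4 (Fiction) at lev 0.
Iteration 1: rows with parent_id in {4} -> NonFiction (id 7, lev 1), Fantasy (id 9, lev 1).
Iteration 2: rows with parent_id in {7,9} -> Drama (id 8, lev 2).
Iteration 3: no rows with parent_id in {8}; recursion stops.

Drama, Fantasy, Fiction, NonFiction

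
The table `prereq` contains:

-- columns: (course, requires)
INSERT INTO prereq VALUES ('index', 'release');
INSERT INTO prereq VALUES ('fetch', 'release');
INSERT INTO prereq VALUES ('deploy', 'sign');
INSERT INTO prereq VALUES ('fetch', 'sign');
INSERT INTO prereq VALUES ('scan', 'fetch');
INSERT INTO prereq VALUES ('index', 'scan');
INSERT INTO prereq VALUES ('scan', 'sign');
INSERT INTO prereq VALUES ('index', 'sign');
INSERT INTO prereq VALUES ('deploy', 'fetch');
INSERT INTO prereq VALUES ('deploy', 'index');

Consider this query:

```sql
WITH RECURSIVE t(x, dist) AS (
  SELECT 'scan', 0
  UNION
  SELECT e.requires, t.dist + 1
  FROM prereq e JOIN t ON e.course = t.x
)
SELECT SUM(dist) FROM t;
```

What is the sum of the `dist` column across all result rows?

6

Base: (scan, dist=0).
Iteration 1: edges from {scan} -> (fetch, dist=1), (sign, dist=1).
Iteration 2: edges from {fetch,sign} -> (release, dist=2), (sign, dist=2).
Iteration 3: no outgoing edges from {release,sign}; recursion stops.
SUM(dist) = 0 + 1 + 1 + 2 + 2 = 6.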